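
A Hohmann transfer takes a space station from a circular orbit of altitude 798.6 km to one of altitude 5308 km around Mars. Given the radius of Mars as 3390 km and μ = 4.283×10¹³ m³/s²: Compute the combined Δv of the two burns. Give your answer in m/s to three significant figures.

r₁ = 3390 + 798.6 = 4188.6 km = 4.1886×10⁶ m.
r₂ = 3390 + 5308 = 8698.0 km = 8.6980×10⁶ m.
Transfer ellipse a_t = (r₁ + r₂)/2 = 6.443×10⁶ m.
At r₁: circular v_c1 = √(μ/r₁) = 3198 m/s; transfer-periapsis v_p = √[μ(2/r₁ − 1/a_t)] = 3715 m/s.
Δv₁ = v_p − v_c1 = 517.6 m/s.
At r₂: circular v_c2 = √(μ/r₂) = 2219 m/s; transfer-apoapsis v_a = √[μ(2/r₂ − 1/a_t)] = 1789 m/s.
Δv₂ = v_c2 − v_a = 429.9 m/s.
Total Δv = Δv₁ + Δv₂ = 947.5 m/s.

Δv_total ≈ 947 m/s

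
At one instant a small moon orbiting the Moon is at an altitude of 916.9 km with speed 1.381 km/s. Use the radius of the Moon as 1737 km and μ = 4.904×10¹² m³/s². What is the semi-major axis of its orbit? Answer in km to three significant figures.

a ≈ 2740 km

r = 1737 + 916.9 = 2653.9 km = 2.654×10⁶ m.
Vis-viva rearranged: 1/a = 2/r − v²/μ = 7.536×10⁻⁷ − 3.889×10⁻⁷ = 3.647×10⁻⁷ m⁻¹.
a = 2.742×10⁶ m = 2741.9 km.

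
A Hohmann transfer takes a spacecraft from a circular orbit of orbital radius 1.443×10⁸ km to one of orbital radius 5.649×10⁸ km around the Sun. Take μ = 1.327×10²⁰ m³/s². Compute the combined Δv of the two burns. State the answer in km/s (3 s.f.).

r₁ = 1.443×10⁸ km = 1.443×10¹¹ m.
r₂ = 5.649×10⁸ km = 5.649×10¹¹ m.
Transfer ellipse a_t = (r₁ + r₂)/2 = 3.546×10¹¹ m.
At r₁: circular v_c1 = √(μ/r₁) = 30330 m/s; transfer-perihelion v_p = √[μ(2/r₁ − 1/a_t)] = 38280 m/s.
Δv₁ = v_p − v_c1 = 7950 m/s.
At r₂: circular v_c2 = √(μ/r₂) = 15330 m/s; transfer-aphelion v_a = √[μ(2/r₂ − 1/a_t)] = 9777 m/s.
Δv₂ = v_c2 − v_a = 5550 m/s.
Total Δv = Δv₁ + Δv₂ = 13500 m/s = 13.50 km/s.

Δv_total ≈ 13.5 km/s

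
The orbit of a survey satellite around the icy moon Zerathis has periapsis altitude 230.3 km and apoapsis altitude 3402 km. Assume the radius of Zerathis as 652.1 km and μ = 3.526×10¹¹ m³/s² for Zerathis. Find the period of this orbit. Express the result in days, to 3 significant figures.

r_p = 652.1 + 230.3 = 882.40 km = 8.8240×10⁵ m.
r_a = 652.1 + 3402 = 4054.1 km = 4.0541×10⁶ m.
Semi-major axis a = (r_p + r_a)/2 = (882.40 + 4054.1)/2 = 2468.2 km = 2.468×10⁶ m.
By Kepler's third law T = 2π√(a³/μ) = 2π × 6.530×10³ = 4.103×10⁴ s.
= 0.4749 days.

T ≈ 0.475 days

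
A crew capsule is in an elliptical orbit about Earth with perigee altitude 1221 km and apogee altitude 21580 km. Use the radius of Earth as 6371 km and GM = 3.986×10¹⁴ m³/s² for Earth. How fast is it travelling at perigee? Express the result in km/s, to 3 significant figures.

v ≈ 9.09 km/s

r_p = 6371 + 1221 = 7592.0 km = 7.5920×10⁶ m.
r_a = 6371 + 21580 = 27951 km = 2.7951×10⁷ m.
Semi-major axis a = (r_p + r_a)/2 = 17772 km = 1.777×10⁷ m.
Vis-viva: v² = μ(2/r − 1/a) = 3.986×10¹⁴ × (2.634×10⁻⁷ − 5.627×10⁻⁸) = 8.258×10⁷ m²/s².
v = 9087 m/s = 9.087 km/s.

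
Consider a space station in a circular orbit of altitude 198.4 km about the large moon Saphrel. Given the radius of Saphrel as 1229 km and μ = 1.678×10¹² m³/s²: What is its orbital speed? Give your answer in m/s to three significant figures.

r = 1229 + 198.4 = 1427.4 km = 1.4274×10⁶ m.
For a circular orbit v = √(μ/r) = √(1.678×10¹² / 1.427×10⁶) = √(1.176×10⁶) = 1084 m/s.

v ≈ 1080 m/s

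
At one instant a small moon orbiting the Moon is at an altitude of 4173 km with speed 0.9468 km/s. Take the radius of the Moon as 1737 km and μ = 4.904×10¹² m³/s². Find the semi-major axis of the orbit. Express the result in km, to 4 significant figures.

a ≈ 6426 km

r = 1737 + 4173 = 5910.0 km = 5.910×10⁶ m.
Specific orbital energy ε = v²/2 − μ/r = (946.8)²/2 − 4.904×10¹²/5.910×10⁶ = -3.816×10⁵ J/kg.
Since ε = −μ/(2a), a = −μ/(2ε) = 6.426×10⁶ m = 6426.2 km.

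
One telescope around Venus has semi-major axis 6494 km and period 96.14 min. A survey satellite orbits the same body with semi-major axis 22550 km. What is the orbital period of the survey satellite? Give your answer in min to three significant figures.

T₂ ≈ 622 min

Kepler's third law: T² ∝ a³, so T₂ = T₁ (a₂/a₁)^(3/2).
a₂/a₁ = 3.472, (a₂/a₁)^(3/2) = 6.471.
T₂ = 96.14 × 6.471 = 622.1 min.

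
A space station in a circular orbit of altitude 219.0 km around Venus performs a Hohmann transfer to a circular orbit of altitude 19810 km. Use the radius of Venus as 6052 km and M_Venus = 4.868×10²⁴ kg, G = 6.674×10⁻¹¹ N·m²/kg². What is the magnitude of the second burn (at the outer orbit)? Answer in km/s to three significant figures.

Δv ≈ 1.33 km/s

μ = GM = 6.674×10⁻¹¹ × 4.868×10²⁴ = 3.249×10¹⁴ m³/s².
r₁ = 6052 + 219.0 = 6271.0 km = 6.2710×10⁶ m.
r₂ = 6052 + 19810 = 25862 km = 2.5862×10⁷ m.
Transfer ellipse a_t = (r₁ + r₂)/2 = 1.607×10⁷ m.
At r₁: circular v_c1 = √(μ/r₁) = 7198 m/s; transfer-periapsis v_p = √[μ(2/r₁ − 1/a_t)] = 9132 m/s.
At r₂: circular v_c2 = √(μ/r₂) = 3544 m/s; transfer-apoapsis v_a = √[μ(2/r₂ − 1/a_t)] = 2214 m/s.
Δv₂ = v_c2 − v_a = 1330 m/s.
= 1.330 km/s.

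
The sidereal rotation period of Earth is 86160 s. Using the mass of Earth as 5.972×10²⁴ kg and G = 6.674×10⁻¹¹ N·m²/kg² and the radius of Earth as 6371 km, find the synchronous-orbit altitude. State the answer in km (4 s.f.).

μ = GM = 6.674×10⁻¹¹ × 5.972×10²⁴ = 3.986×10¹⁴ m³/s².
A synchronous orbit has period T, so by Kepler's third law a = (μT²/4π²)^(1/3).
μT²/4π² = 3.986×10¹⁴ × (8.616×10⁴)² / 39.48 = 7.495×10²² m³.
a = 4.216×10⁷ m = 42162 km.
Altitude h = a − R = 42162 − 6371 = 35791 km.

h_sync ≈ 35790 km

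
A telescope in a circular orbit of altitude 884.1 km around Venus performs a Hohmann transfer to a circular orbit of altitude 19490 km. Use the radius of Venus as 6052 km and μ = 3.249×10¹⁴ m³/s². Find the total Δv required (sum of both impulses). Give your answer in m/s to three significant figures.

Δv_total ≈ 2980 m/s

r₁ = 6052 + 884.1 = 6936.1 km = 6.9361×10⁶ m.
r₂ = 6052 + 19490 = 25542 km = 2.5542×10⁷ m.
Transfer ellipse a_t = (r₁ + r₂)/2 = 1.624×10⁷ m.
At r₁: circular v_c1 = √(μ/r₁) = 6844 m/s; transfer-periapsis v_p = √[μ(2/r₁ − 1/a_t)] = 8583 m/s.
Δv₁ = v_p − v_c1 = 1739 m/s.
At r₂: circular v_c2 = √(μ/r₂) = 3567 m/s; transfer-apoapsis v_a = √[μ(2/r₂ − 1/a_t)] = 2331 m/s.
Δv₂ = v_c2 − v_a = 1236 m/s.
Total Δv = Δv₁ + Δv₂ = 2975 m/s.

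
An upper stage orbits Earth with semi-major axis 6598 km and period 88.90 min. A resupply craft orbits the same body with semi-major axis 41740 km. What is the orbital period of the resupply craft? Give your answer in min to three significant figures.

T₂ ≈ 1410 min

Kepler's third law: T² ∝ a³, so T₂ = T₁ (a₂/a₁)^(3/2).
a₂/a₁ = 6.326, (a₂/a₁)^(3/2) = 15.91.
T₂ = 88.90 × 15.91 = 1415 min.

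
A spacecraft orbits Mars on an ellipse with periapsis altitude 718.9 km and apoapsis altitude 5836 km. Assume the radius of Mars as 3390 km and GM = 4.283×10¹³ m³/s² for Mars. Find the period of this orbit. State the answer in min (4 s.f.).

r_p = 3390 + 718.9 = 4108.9 km = 4.1089×10⁶ m.
r_a = 3390 + 5836 = 9226.0 km = 9.2260×10⁶ m.
Semi-major axis a = (r_p + r_a)/2 = (4108.9 + 9226.0)/2 = 6667.4 km = 6.667×10⁶ m.
By Kepler's third law T = 2π√(a³/μ) = 2π × 2.631×10³ = 1.653×10⁴ s.
= 275.5 min.

T ≈ 275.5 min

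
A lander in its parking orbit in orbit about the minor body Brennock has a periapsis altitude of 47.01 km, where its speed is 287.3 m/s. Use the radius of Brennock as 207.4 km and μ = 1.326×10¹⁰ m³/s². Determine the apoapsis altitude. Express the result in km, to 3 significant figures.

r_p = 207.4 + 47.01 = 254.41 km = 2.544×10⁵ m.
Specific energy ε = v²/2 − μ/r = -1.085×10⁴ J/kg, so a = −μ/(2ε) = 6.111×10⁵ m.
The apsides satisfy r_p + r_a = 2a, so the apoapsis radius is 2a − r_p = 9.677×10⁵ m = 967.72 km.
Apoapsis altitude = 967.72 − 207.4 = 760.32 km.

apoapsis altitude ≈ 760 km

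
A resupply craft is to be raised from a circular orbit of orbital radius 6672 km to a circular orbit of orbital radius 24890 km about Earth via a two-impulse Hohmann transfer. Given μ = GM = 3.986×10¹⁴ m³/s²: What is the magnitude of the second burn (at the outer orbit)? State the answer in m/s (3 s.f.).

r₁ = 6672 km = 6.672×10⁶ m.
r₂ = 24890 km = 2.489×10⁷ m.
Transfer ellipse a_t = (r₁ + r₂)/2 = 1.578×10⁷ m.
At r₁: circular v_c1 = √(μ/r₁) = 7729 m/s; transfer-perigee v_p = √[μ(2/r₁ − 1/a_t)] = 9707 m/s.
At r₂: circular v_c2 = √(μ/r₂) = 4002 m/s; transfer-apogee v_a = √[μ(2/r₂ − 1/a_t)] = 2602 m/s.
Δv₂ = v_c2 − v_a = 1400 m/s.

Δv ≈ 1400 m/s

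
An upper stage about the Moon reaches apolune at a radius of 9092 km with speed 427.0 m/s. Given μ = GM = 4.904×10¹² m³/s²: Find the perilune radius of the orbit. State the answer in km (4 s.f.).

perilune radius ≈ 1849 km

r_a = 9.092×10⁶ m.
Specific energy ε = v²/2 − μ/r = -4.482×10⁵ J/kg, so a = −μ/(2ε) = 5.471×10⁶ m.
The apsides satisfy r_p + r_a = 2a, so the perilune radius is 2a − r_a = 1.849×10⁶ m = 1849.3 km.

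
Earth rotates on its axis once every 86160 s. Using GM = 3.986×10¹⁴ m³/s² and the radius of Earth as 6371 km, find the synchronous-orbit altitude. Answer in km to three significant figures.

h_sync ≈ 35800 km

A synchronous orbit has period T, so by Kepler's third law a = (μT²/4π²)^(1/3).
μT²/4π² = 3.986×10¹⁴ × (8.616×10⁴)² / 39.48 = 7.495×10²² m³.
a = 4.216×10⁷ m = 42163 km.
Altitude h = a − R = 42163 − 6371 = 35792 km.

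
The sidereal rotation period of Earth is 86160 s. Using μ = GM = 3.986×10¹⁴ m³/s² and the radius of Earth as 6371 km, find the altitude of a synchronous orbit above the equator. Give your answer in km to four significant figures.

h_sync ≈ 35790 km

A synchronous orbit has period T, so by Kepler's third law a = (μT²/4π²)^(1/3).
μT²/4π² = 3.986×10¹⁴ × (8.616×10⁴)² / 39.48 = 7.495×10²² m³.
a = 4.216×10⁷ m = 42163 km.
Altitude h = a − R = 42163 − 6371 = 35792 km.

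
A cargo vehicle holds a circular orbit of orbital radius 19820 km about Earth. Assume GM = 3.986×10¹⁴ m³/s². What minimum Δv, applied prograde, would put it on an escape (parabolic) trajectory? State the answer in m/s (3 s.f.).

Δv ≈ 1860 m/s

r = 19820 km = 1.982×10⁷ m.
Circular speed v_c = √(μ/r) = 4485 m/s.
Escape speed v_esc = √(2μ/r) = √2 × v_c = 6342 m/s.
Δv = v_esc − v_c = 1858 m/s.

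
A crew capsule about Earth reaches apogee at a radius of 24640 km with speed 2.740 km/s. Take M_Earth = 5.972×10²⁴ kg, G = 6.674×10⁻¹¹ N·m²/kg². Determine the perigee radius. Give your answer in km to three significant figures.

perigee radius ≈ 7450 km

μ = GM = 6.674×10⁻¹¹ × 5.972×10²⁴ = 3.986×10¹⁴ m³/s².
r_a = 2.464×10⁷ m.
Specific energy ε = v²/2 − μ/r = -1.242×10⁷ J/kg, so a = −μ/(2ε) = 1.604×10⁷ m.
The apsides satisfy r_p + r_a = 2a, so the perigee radius is 2a − r_a = 7.446×10⁶ m = 7446.0 km.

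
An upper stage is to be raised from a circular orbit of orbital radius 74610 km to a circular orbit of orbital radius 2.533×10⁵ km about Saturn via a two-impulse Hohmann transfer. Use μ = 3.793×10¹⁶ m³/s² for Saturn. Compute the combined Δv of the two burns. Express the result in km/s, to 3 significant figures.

Δv_total ≈ 9.46 km/s

r₁ = 74610 km = 7.461×10⁷ m.
r₂ = 2.533×10⁵ km = 2.533×10⁸ m.
Transfer ellipse a_t = (r₁ + r₂)/2 = 1.640×10⁸ m.
At r₁: circular v_c1 = √(μ/r₁) = 22550 m/s; transfer-perikrone v_p = √[μ(2/r₁ − 1/a_t)] = 28030 m/s.
Δv₁ = v_p − v_c1 = 5478 m/s.
At r₂: circular v_c2 = √(μ/r₂) = 12240 m/s; transfer-apokrone v_a = √[μ(2/r₂ − 1/a_t)] = 8255 m/s.
Δv₂ = v_c2 − v_a = 3982 m/s.
Total Δv = Δv₁ + Δv₂ = 9460 m/s = 9.460 km/s.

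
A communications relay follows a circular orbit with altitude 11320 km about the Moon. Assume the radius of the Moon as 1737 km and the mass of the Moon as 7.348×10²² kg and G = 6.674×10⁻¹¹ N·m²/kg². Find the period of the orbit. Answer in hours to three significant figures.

μ = GM = 6.674×10⁻¹¹ × 7.348×10²² = 4.904×10¹² m³/s².
r = 1737 + 11320 = 13057 km = 1.3057×10⁷ m.
Kepler's third law: T = 2π√(r³/μ) = 2π√((1.306×10⁷)³ / 4.904×10¹²).
r³/μ = 4.539×10⁸ s², so T = 2π × 2.131×10⁴ = 1.339×10⁵ s.
Converting: 1.339×10⁵ s ÷ 3600 = 37.18 hours.

T ≈ 37.2 hours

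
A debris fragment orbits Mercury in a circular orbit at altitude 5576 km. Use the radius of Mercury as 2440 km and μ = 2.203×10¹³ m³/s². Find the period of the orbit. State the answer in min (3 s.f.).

T ≈ 506 min

r = 2440 + 5576 = 8016.0 km = 8.0160×10⁶ m.
Kepler's third law: T = 2π√(r³/μ) = 2π√((8.016×10⁶)³ / 2.203×10¹³).
r³/μ = 2.338×10⁷ s², so T = 2π × 4.835×10³ = 3.038×10⁴ s.
Converting: 3.038×10⁴ s ÷ 60.00 = 506.4 min.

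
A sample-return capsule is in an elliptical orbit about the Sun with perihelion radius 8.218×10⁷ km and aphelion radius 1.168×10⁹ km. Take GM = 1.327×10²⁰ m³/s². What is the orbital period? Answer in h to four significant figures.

Semi-major axis a = (r_p + r_a)/2 = (8.2180×10⁷ + 1.1680×10⁹)/2 = 6.2509×10⁸ km = 6.251×10¹¹ m.
By Kepler's third law T = 2π√(a³/μ) = 2π × 4.290×10⁷ = 2.696×10⁸ s.
= 74880 h.

T ≈ 74880 h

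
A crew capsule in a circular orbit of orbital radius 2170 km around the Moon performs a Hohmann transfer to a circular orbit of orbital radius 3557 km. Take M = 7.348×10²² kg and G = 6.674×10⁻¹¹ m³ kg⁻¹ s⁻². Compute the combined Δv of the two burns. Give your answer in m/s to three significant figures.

μ = GM = 6.674×10⁻¹¹ × 7.348×10²² = 4.904×10¹² m³/s².
r₁ = 2170 km = 2.170×10⁶ m.
r₂ = 3557 km = 3.557×10⁶ m.
Transfer ellipse a_t = (r₁ + r₂)/2 = 2.864×10⁶ m.
At r₁: circular v_c1 = √(μ/r₁) = 1503 m/s; transfer-perilune v_p = √[μ(2/r₁ − 1/a_t)] = 1675 m/s.
Δv₁ = v_p − v_c1 = 172.2 m/s.
At r₂: circular v_c2 = √(μ/r₂) = 1174 m/s; transfer-apolune v_a = √[μ(2/r₂ − 1/a_t)] = 1022 m/s.
Δv₂ = v_c2 − v_a = 152.0 m/s.
Total Δv = Δv₁ + Δv₂ = 324.2 m/s.

Δv_total ≈ 324 m/s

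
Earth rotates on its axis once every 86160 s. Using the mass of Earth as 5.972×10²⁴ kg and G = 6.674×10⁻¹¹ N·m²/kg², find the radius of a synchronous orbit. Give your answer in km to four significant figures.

r_sync ≈ 42160 km

μ = GM = 6.674×10⁻¹¹ × 5.972×10²⁴ = 3.986×10¹⁴ m³/s².
A synchronous orbit has period T, so by Kepler's third law a = (μT²/4π²)^(1/3).
μT²/4π² = 3.986×10¹⁴ × (8.616×10⁴)² / 39.48 = 7.495×10²² m³.
a = 4.216×10⁷ m = 42162 km.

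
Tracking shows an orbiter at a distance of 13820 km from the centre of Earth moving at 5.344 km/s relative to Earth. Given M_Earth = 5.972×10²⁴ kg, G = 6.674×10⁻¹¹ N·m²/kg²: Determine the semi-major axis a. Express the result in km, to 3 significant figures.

μ = GM = 6.674×10⁻¹¹ × 5.972×10²⁴ = 3.986×10¹⁴ m³/s².
r = 1.382×10⁷ m.
Vis-viva rearranged: 1/a = 2/r − v²/μ = 1.447×10⁻⁷ − 7.165×10⁻⁸ = 7.307×10⁻⁸ m⁻¹.
a = 1.369×10⁷ m = 13686 km.

a ≈ 13700 km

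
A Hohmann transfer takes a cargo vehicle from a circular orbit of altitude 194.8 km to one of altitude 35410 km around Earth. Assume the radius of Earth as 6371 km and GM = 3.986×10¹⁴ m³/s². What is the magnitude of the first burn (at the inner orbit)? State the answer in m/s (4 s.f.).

Δv ≈ 2452 m/s

r₁ = 6371 + 194.8 = 6565.8 km = 6.5658×10⁶ m.
r₂ = 6371 + 35410 = 41781 km = 4.1781×10⁷ m.
Transfer ellipse a_t = (r₁ + r₂)/2 = 2.417×10⁷ m.
At r₁: circular v_c1 = √(μ/r₁) = 7792 m/s; transfer-perigee v_p = √[μ(2/r₁ − 1/a_t)] = 10240 m/s.
Δv₁ = v_p − v_c1 = 2452 m/s.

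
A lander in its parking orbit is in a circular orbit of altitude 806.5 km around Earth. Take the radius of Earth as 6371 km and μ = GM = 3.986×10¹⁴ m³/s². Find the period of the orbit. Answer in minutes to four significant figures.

r = 6371 + 806.5 = 7177.5 km = 7.1775×10⁶ m.
Kepler's third law: T = 2π√(r³/μ) = 2π√((7.178×10⁶)³ / 3.986×10¹⁴).
r³/μ = 9.276×10⁵ s², so T = 2π × 9.631×10² = 6.052×10³ s.
Converting: 6.052×10³ s ÷ 60.00 = 100.9 minutes.

T ≈ 100.9 minutes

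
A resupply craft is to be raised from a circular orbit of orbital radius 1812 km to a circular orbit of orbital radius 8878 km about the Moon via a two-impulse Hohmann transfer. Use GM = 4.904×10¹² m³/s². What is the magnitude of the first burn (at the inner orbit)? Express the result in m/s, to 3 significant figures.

r₁ = 1812 km = 1.812×10⁶ m.
r₂ = 8878 km = 8.878×10⁶ m.
Transfer ellipse a_t = (r₁ + r₂)/2 = 5.345×10⁶ m.
At r₁: circular v_c1 = √(μ/r₁) = 1645 m/s; transfer-perilune v_p = √[μ(2/r₁ − 1/a_t)] = 2120 m/s.
Δv₁ = v_p − v_c1 = 475.1 m/s.

Δv ≈ 475 m/s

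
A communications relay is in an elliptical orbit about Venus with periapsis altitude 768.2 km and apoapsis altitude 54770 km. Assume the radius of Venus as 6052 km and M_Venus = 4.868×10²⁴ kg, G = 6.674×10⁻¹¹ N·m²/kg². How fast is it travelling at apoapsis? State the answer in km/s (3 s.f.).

v ≈ 1.04 km/s

μ = GM = 6.674×10⁻¹¹ × 4.868×10²⁴ = 3.249×10¹⁴ m³/s².
r_p = 6052 + 768.2 = 6820.2 km = 6.8202×10⁶ m.
r_a = 6052 + 54770 = 60822 km = 6.0822×10⁷ m.
Semi-major axis a = (r_p + r_a)/2 = 33821 km = 3.382×10⁷ m.
Vis-viva: v² = μ(2/r − 1/a) = 3.249×10¹⁴ × (3.288×10⁻⁸ − 2.957×10⁻⁸) = 1.077×10⁶ m²/s².
v = 1038 m/s = 1.038 km/s.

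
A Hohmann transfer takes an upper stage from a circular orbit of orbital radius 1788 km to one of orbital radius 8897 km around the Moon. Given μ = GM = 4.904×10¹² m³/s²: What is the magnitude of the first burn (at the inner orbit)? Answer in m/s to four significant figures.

Δv ≈ 481.1 m/s

r₁ = 1788 km = 1.788×10⁶ m.
r₂ = 8897 km = 8.897×10⁶ m.
Transfer ellipse a_t = (r₁ + r₂)/2 = 5.342×10⁶ m.
At r₁: circular v_c1 = √(μ/r₁) = 1656 m/s; transfer-perilune v_p = √[μ(2/r₁ − 1/a_t)] = 2137 m/s.
Δv₁ = v_p − v_c1 = 481.1 m/s.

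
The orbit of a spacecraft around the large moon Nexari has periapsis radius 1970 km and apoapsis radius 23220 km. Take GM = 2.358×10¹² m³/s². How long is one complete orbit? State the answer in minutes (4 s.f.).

T ≈ 3048 minutes

Semi-major axis a = (r_p + r_a)/2 = (1970.0 + 23220)/2 = 12595 km = 1.260×10⁷ m.
By Kepler's third law T = 2π√(a³/μ) = 2π × 2.911×10⁴ = 1.829×10⁵ s.
= 3048 minutes.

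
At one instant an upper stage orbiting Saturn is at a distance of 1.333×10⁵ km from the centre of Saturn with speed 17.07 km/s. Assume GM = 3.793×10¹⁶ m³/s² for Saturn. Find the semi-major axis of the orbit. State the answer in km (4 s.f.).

r = 1.333×10⁸ m.
Specific orbital energy ε = v²/2 − μ/r = (17070)²/2 − 3.793×10¹⁶/1.333×10⁸ = -1.389×10⁸ J/kg.
Since ε = −μ/(2a), a = −μ/(2ε) = 1.366×10⁸ m = 1.3658×10⁵ km.

a ≈ 1.366×10⁵ km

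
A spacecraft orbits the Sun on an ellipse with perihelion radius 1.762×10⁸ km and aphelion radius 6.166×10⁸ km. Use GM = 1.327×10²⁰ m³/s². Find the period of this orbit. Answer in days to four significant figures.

Semi-major axis a = (r_p + r_a)/2 = (1.7620×10⁸ + 6.1660×10⁸)/2 = 3.9640×10⁸ km = 3.964×10¹¹ m.
By Kepler's third law T = 2π√(a³/μ) = 2π × 2.167×10⁷ = 1.361×10⁸ s.
= 1576 days.

T ≈ 1576 days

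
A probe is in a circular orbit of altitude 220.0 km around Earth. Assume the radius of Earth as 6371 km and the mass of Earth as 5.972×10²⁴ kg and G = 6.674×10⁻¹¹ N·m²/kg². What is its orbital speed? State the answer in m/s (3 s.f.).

μ = GM = 6.674×10⁻¹¹ × 5.972×10²⁴ = 3.986×10¹⁴ m³/s².
r = 6371 + 220.0 = 6591.0 km = 6.5910×10⁶ m.
For a circular orbit v = √(μ/r) = √(3.986×10¹⁴ / 6.591×10⁶) = √(6.047×10⁷) = 7776 m/s.

v ≈ 7780 m/s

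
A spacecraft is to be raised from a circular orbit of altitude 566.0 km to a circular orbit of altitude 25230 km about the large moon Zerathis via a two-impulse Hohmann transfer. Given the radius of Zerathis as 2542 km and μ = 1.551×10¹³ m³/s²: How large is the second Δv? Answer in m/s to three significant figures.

Δv ≈ 412 m/s

r₁ = 2542 + 566.0 = 3108.0 km = 3.1080×10⁶ m.
r₂ = 2542 + 25230 = 27772 km = 2.7772×10⁷ m.
Transfer ellipse a_t = (r₁ + r₂)/2 = 1.544×10⁷ m.
At r₁: circular v_c1 = √(μ/r₁) = 2234 m/s; transfer-periapsis v_p = √[μ(2/r₁ − 1/a_t)] = 2996 m/s.
At r₂: circular v_c2 = √(μ/r₂) = 747.3 m/s; transfer-apoapsis v_a = √[μ(2/r₂ − 1/a_t)] = 335.3 m/s.
Δv₂ = v_c2 − v_a = 412.0 m/s.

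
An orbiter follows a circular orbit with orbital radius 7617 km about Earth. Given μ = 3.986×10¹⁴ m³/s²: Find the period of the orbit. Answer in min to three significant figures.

T ≈ 110 min

r = 7617 km = 7.617×10⁶ m.
Kepler's third law: T = 2π√(r³/μ) = 2π√((7.617×10⁶)³ / 3.986×10¹⁴).
r³/μ = 1.109×10⁶ s², so T = 2π × 1.053×10³ = 6.616×10³ s.
Converting: 6.616×10³ s ÷ 60.00 = 110.3 min.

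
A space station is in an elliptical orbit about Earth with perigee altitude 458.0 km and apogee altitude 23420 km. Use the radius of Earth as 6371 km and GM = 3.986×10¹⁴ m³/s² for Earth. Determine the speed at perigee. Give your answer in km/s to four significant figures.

r_p = 6371 + 458.0 = 6829.0 km = 6.8290×10⁶ m.
r_a = 6371 + 23420 = 29791 km = 2.9791×10⁷ m.
Semi-major axis a = (r_p + r_a)/2 = 18310 km = 1.831×10⁷ m.
Vis-viva: v² = μ(2/r − 1/a) = 3.986×10¹⁴ × (2.929×10⁻⁷ − 5.461×10⁻⁸) = 9.497×10⁷ m²/s².
v = 9745 m/s = 9.745 km/s.

v ≈ 9.745 km/s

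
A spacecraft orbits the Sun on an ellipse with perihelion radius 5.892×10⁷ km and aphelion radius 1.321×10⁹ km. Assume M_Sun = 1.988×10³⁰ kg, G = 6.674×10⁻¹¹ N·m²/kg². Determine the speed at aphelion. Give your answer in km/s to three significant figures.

μ = GM = 6.674×10⁻¹¹ × 1.988×10³⁰ = 1.327×10²⁰ m³/s².
Semi-major axis a = (r_p + r_a)/2 = 6.8996×10⁸ km = 6.900×10¹¹ m.
Vis-viva: v² = μ(2/r − 1/a) = 1.327×10²⁰ × (1.514×10⁻¹² − 1.449×10⁻¹²) = 8.577×10⁶ m²/s².
v = 2929 m/s = 2.929 km/s.

v ≈ 2.93 km/s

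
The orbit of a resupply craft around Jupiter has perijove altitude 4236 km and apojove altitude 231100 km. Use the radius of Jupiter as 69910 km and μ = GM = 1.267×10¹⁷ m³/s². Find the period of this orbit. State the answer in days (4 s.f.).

T ≈ 0.5249 days

r_p = 69910 + 4236 = 74146 km = 7.4146×10⁷ m.
r_a = 69910 + 231100 = 301010 km = 3.0101×10⁸ m.
Semi-major axis a = (r_p + r_a)/2 = (74146 + 3.0101×10⁵)/2 = 1.8758×10⁵ km = 1.876×10⁸ m.
By Kepler's third law T = 2π√(a³/μ) = 2π × 7.217×10³ = 4.535×10⁴ s.
= 0.5249 days.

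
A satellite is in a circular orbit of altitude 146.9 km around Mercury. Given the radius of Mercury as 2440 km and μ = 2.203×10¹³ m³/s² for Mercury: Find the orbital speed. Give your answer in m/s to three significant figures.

r = 2440 + 146.9 = 2586.9 km = 2.5869×10⁶ m.
For a circular orbit v = √(μ/r) = √(2.203×10¹³ / 2.587×10⁶) = √(8.516×10⁶) = 2918 m/s.

v ≈ 2920 m/s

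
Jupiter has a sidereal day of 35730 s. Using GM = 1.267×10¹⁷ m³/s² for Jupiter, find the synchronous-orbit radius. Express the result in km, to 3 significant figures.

A synchronous orbit has period T, so by Kepler's third law a = (μT²/4π²)^(1/3).
μT²/4π² = 1.267×10¹⁷ × (3.573×10⁴)² / 39.48 = 4.097×10²⁴ m³.
a = 1.600×10⁸ m = 1.6002×10⁵ km.

r_sync ≈ 1.60×10⁵ km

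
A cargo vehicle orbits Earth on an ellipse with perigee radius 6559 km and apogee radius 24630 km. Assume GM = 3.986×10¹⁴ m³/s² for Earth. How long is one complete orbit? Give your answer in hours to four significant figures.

T ≈ 5.384 hours

Semi-major axis a = (r_p + r_a)/2 = (6559.0 + 24630)/2 = 15594 km = 1.559×10⁷ m.
By Kepler's third law T = 2π√(a³/μ) = 2π × 3.085×10³ = 1.938×10⁴ s.
= 5.384 hours.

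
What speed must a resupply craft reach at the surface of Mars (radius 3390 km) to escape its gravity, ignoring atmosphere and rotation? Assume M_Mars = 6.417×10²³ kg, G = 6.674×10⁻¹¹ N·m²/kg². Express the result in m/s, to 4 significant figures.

v_esc ≈ 5027 m/s

μ = GM = 6.674×10⁻¹¹ × 6.417×10²³ = 4.283×10¹³ m³/s².
r = R = 3.390×10⁶ m.
Escape speed v_esc = √(2μ/r) = √(2 × 4.283×10¹³ / 3.390×10⁶) = √(2.527×10⁷) = 5027 m/s.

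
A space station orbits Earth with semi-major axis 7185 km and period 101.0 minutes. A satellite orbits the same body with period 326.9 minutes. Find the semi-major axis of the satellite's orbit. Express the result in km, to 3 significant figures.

a₂ ≈ 15700 km

Kepler's third law: a³ ∝ T², so a₂ = a₁ (T₂/T₁)^(2/3).
T₂/T₁ = 3.237, (T₂/T₁)^(2/3) = 2.188.
a₂ = 7185 × 2.188 = 15720 km.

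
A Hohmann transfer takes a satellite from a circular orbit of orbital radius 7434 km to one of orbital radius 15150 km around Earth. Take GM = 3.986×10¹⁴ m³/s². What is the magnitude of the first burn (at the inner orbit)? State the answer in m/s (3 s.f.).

r₁ = 7434 km = 7.434×10⁶ m.
r₂ = 15150 km = 1.515×10⁷ m.
Transfer ellipse a_t = (r₁ + r₂)/2 = 1.129×10⁷ m.
At r₁: circular v_c1 = √(μ/r₁) = 7322 m/s; transfer-perigee v_p = √[μ(2/r₁ − 1/a_t)] = 8482 m/s.
Δv₁ = v_p − v_c1 = 1159 m/s.

Δv ≈ 1160 m/s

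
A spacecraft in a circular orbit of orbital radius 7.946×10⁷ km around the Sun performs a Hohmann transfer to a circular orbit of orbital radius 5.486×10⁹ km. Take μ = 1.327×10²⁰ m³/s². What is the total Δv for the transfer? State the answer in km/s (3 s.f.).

Δv_total ≈ 20.6 km/s

r₁ = 7.946×10⁷ km = 7.946×10¹⁰ m.
r₂ = 5.486×10⁹ km = 5.486×10¹² m.
Transfer ellipse a_t = (r₁ + r₂)/2 = 2.783×10¹² m.
At r₁: circular v_c1 = √(μ/r₁) = 40870 m/s; transfer-perihelion v_p = √[μ(2/r₁ − 1/a_t)] = 57380 m/s.
Δv₁ = v_p − v_c1 = 16510 m/s.
At r₂: circular v_c2 = √(μ/r₂) = 4918 m/s; transfer-aphelion v_a = √[μ(2/r₂ − 1/a_t)] = 831.1 m/s.
Δv₂ = v_c2 − v_a = 4087 m/s.
Total Δv = Δv₁ + Δv₂ = 20600 m/s = 20.60 km/s.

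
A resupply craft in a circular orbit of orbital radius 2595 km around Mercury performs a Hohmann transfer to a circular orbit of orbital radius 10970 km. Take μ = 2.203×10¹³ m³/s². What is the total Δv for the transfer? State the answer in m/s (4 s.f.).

r₁ = 2595 km = 2.595×10⁶ m.
r₂ = 10970 km = 1.097×10⁷ m.
Transfer ellipse a_t = (r₁ + r₂)/2 = 6.782×10⁶ m.
At r₁: circular v_c1 = √(μ/r₁) = 2914 m/s; transfer-periherm v_p = √[μ(2/r₁ − 1/a_t)] = 3706 m/s.
Δv₁ = v_p − v_c1 = 791.8 m/s.
At r₂: circular v_c2 = √(μ/r₂) = 1417 m/s; transfer-apoherm v_a = √[μ(2/r₂ − 1/a_t)] = 876.6 m/s.
Δv₂ = v_c2 − v_a = 540.6 m/s.
Total Δv = Δv₁ + Δv₂ = 1332 m/s.

Δv_total ≈ 1332 m/s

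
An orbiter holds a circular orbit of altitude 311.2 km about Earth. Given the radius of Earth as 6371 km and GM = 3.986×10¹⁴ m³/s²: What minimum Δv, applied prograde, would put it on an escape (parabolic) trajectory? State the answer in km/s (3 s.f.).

r = 6371 + 311.2 = 6682.2 km = 6.6822×10⁶ m.
Circular speed v_c = √(μ/r) = 7723 m/s.
Escape speed v_esc = √(2μ/r) = √2 × v_c = 10920 m/s.
Δv = v_esc − v_c = 3199 m/s = 3.199 km/s.

Δv ≈ 3.20 km/s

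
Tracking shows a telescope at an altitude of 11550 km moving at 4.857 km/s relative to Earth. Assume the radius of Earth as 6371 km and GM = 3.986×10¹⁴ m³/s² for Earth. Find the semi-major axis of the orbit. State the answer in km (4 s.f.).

r = 6371 + 11550 = 17921 km = 1.792×10⁷ m.
Vis-viva rearranged: 1/a = 2/r − v²/μ = 1.116×10⁻⁷ − 5.918×10⁻⁸ = 5.242×10⁻⁸ m⁻¹.
a = 1.908×10⁷ m = 19078 km.

a ≈ 19080 km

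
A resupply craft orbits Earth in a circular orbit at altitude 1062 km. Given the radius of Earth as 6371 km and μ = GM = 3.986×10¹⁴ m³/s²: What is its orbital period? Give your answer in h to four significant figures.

T ≈ 1.772 h

r = 6371 + 1062 = 7433.0 km = 7.4330×10⁶ m.
Kepler's third law: T = 2π√(r³/μ) = 2π√((7.433×10⁶)³ / 3.986×10¹⁴).
r³/μ = 1.030×10⁶ s², so T = 2π × 1.015×10³ = 6.378×10³ s.
Converting: 6.378×10³ s ÷ 3600 = 1.772 h.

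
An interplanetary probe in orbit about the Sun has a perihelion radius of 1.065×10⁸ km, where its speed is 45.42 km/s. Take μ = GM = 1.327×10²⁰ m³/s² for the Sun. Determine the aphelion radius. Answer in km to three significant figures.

r_p = 1.065×10¹¹ m.
Specific energy ε = v²/2 − μ/r = -2.145×10⁸ J/kg, so a = −μ/(2ε) = 3.093×10¹¹ m.
The apsides satisfy r_p + r_a = 2a, so the aphelion radius is 2a − r_p = 5.121×10¹¹ m = 5.1209×10⁸ km.

aphelion radius ≈ 5.12×10⁸ km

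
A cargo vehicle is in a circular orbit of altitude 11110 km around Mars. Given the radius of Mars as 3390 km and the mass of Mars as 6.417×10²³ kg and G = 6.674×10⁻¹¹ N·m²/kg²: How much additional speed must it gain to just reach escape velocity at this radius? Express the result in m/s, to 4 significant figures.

Δv ≈ 711.9 m/s

μ = GM = 6.674×10⁻¹¹ × 6.417×10²³ = 4.283×10¹³ m³/s².
r = 3390 + 11110 = 14500 km = 1.4500×10⁷ m.
Circular speed v_c = √(μ/r) = 1719 m/s.
Escape speed v_esc = √(2μ/r) = √2 × v_c = 2430 m/s.
Δv = v_esc − v_c = 711.9 m/s.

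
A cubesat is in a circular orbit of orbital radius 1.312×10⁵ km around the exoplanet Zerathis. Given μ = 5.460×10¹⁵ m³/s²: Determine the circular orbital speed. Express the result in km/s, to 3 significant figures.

r = 1.312×10⁵ km = 1.312×10⁸ m.
For a circular orbit v = √(μ/r) = √(5.460×10¹⁵ / 1.312×10⁸) = √(4.162×10⁷) = 6451 m/s.
That is 6.451 km/s.

v ≈ 6.45 km/s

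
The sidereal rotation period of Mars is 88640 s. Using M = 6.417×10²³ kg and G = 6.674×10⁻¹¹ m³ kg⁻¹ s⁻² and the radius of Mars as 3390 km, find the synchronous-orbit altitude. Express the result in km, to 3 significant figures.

μ = GM = 6.674×10⁻¹¹ × 6.417×10²³ = 4.283×10¹³ m³/s².
A synchronous orbit has period T, so by Kepler's third law a = (μT²/4π²)^(1/3).
μT²/4π² = 4.283×10¹³ × (8.864×10⁴)² / 39.48 = 8.524×10²¹ m³.
a = 2.043×10⁷ m = 20427 km.
Altitude h = a − R = 20427 − 3390 = 17037 km.

h_sync ≈ 17000 km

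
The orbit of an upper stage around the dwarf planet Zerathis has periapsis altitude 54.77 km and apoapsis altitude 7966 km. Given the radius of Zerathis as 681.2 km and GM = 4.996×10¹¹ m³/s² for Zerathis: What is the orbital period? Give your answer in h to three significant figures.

T ≈ 25.1 h

r_p = 681.2 + 54.77 = 735.97 km = 7.3597×10⁵ m.
r_a = 681.2 + 7966 = 8647.2 km = 8.6472×10⁶ m.
Semi-major axis a = (r_p + r_a)/2 = (735.97 + 8647.2)/2 = 4691.6 km = 4.692×10⁶ m.
By Kepler's third law T = 2π√(a³/μ) = 2π × 1.438×10⁴ = 9.033×10⁴ s.
= 25.09 h.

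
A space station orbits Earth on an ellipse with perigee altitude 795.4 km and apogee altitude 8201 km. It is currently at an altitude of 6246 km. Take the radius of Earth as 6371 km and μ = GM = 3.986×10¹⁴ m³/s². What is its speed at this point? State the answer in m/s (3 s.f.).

r_p = 6371 + 795.4 = 7166.4 km = 7.1664×10⁶ m.
r_a = 6371 + 8201 = 14572 km = 1.4572×10⁷ m.
r = 6371 + 6246 = 12617 km = 1.262×10⁷ m.
Semi-major axis a = (r_p + r_a)/2 = 10869 km = 1.087×10⁷ m.
Vis-viva: v² = μ(2/r − 1/a) = 3.986×10¹⁴ × (1.585×10⁻⁷ − 9.200×10⁻⁸) = 2.651×10⁷ m²/s².
v = 5149 m/s.

v ≈ 5150 m/s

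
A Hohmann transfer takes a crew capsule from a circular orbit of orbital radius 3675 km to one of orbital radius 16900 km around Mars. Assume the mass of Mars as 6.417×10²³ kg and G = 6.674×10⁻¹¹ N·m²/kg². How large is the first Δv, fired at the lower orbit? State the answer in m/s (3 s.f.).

Δv ≈ 962 m/s

μ = GM = 6.674×10⁻¹¹ × 6.417×10²³ = 4.283×10¹³ m³/s².
r₁ = 3675 km = 3.675×10⁶ m.
r₂ = 16900 km = 1.690×10⁷ m.
Transfer ellipse a_t = (r₁ + r₂)/2 = 1.029×10⁷ m.
At r₁: circular v_c1 = √(μ/r₁) = 3414 m/s; transfer-periapsis v_p = √[μ(2/r₁ − 1/a_t)] = 4375 m/s.
Δv₁ = v_p − v_c1 = 961.7 m/s.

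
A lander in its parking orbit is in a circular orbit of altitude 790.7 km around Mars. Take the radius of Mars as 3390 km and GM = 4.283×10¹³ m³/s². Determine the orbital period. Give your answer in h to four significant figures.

T ≈ 2.280 h

r = 3390 + 790.7 = 4180.7 km = 4.1807×10⁶ m.
Kepler's third law: T = 2π√(r³/μ) = 2π√((4.181×10⁶)³ / 4.283×10¹³).
r³/μ = 1.706×10⁶ s², so T = 2π × 1.306×10³ = 8.207×10³ s.
Converting: 8.207×10³ s ÷ 3600 = 2.280 h.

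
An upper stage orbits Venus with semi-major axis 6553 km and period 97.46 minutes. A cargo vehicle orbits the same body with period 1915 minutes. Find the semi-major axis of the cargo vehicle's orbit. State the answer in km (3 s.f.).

a₂ ≈ 47700 km

Kepler's third law: a³ ∝ T², so a₂ = a₁ (T₂/T₁)^(2/3).
T₂/T₁ = 19.65, (T₂/T₁)^(2/3) = 7.282.
a₂ = 6553 × 7.282 = 47720 km.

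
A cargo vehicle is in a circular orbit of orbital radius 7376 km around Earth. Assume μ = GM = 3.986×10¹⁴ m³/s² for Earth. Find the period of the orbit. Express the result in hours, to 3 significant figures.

T ≈ 1.75 hours

r = 7376 km = 7.376×10⁶ m.
Kepler's third law: T = 2π√(r³/μ) = 2π√((7.376×10⁶)³ / 3.986×10¹⁴).
r³/μ = 1.007×10⁶ s², so T = 2π × 1.003×10³ = 6.304×10³ s.
Converting: 6.304×10³ s ÷ 3600 = 1.751 hours.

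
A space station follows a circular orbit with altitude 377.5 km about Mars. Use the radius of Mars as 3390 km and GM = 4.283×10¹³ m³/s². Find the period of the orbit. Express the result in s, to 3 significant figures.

T ≈ 7020 s

r = 3390 + 377.5 = 3767.5 km = 3.7675×10⁶ m.
Kepler's third law: T = 2π√(r³/μ) = 2π√((3.768×10⁶)³ / 4.283×10¹³).
r³/μ = 1.249×10⁶ s², so T = 2π × 1.117×10³ = 7.021×10³ s.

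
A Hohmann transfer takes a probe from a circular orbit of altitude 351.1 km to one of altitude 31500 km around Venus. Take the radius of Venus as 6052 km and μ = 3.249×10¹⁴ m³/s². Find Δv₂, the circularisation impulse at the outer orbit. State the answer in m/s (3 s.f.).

r₁ = 6052 + 351.1 = 6403.1 km = 6.4031×10⁶ m.
r₂ = 6052 + 31500 = 37552 km = 3.7552×10⁷ m.
Transfer ellipse a_t = (r₁ + r₂)/2 = 2.198×10⁷ m.
At r₁: circular v_c1 = √(μ/r₁) = 7123 m/s; transfer-periapsis v_p = √[μ(2/r₁ − 1/a_t)] = 9311 m/s.
At r₂: circular v_c2 = √(μ/r₂) = 2941 m/s; transfer-apoapsis v_a = √[μ(2/r₂ − 1/a_t)] = 1588 m/s.
Δv₂ = v_c2 − v_a = 1354 m/s.

Δv ≈ 1350 m/s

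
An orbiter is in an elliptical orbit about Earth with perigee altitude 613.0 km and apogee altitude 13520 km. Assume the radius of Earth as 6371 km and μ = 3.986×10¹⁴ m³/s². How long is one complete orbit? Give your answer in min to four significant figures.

r_p = 6371 + 613.0 = 6984.0 km = 6.9840×10⁶ m.
r_a = 6371 + 13520 = 19891 km = 1.9891×10⁷ m.
Semi-major axis a = (r_p + r_a)/2 = (6984.0 + 19891)/2 = 13438 km = 1.344×10⁷ m.
By Kepler's third law T = 2π√(a³/μ) = 2π × 2.467×10³ = 1.550×10⁴ s.
= 258.4 min.

T ≈ 258.4 min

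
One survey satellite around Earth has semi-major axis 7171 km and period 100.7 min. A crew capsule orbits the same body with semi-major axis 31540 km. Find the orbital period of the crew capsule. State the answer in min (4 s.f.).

Kepler's third law: T² ∝ a³, so T₂ = T₁ (a₂/a₁)^(3/2).
a₂/a₁ = 4.398, (a₂/a₁)^(3/2) = 9.224.
T₂ = 100.7 × 9.224 = 928.9 min.

T₂ ≈ 928.9 min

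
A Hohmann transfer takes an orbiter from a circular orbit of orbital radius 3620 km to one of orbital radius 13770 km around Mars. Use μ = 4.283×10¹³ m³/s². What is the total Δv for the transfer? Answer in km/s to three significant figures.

Δv_total ≈ 1.51 km/s

r₁ = 3620 km = 3.620×10⁶ m.
r₂ = 13770 km = 1.377×10⁷ m.
Transfer ellipse a_t = (r₁ + r₂)/2 = 8.695×10⁶ m.
At r₁: circular v_c1 = √(μ/r₁) = 3440 m/s; transfer-periapsis v_p = √[μ(2/r₁ − 1/a_t)] = 4329 m/s.
Δv₁ = v_p − v_c1 = 889.0 m/s.
At r₂: circular v_c2 = √(μ/r₂) = 1764 m/s; transfer-apoapsis v_a = √[μ(2/r₂ − 1/a_t)] = 1138 m/s.
Δv₂ = v_c2 − v_a = 625.7 m/s.
Total Δv = Δv₁ + Δv₂ = 1515 m/s = 1.515 km/s.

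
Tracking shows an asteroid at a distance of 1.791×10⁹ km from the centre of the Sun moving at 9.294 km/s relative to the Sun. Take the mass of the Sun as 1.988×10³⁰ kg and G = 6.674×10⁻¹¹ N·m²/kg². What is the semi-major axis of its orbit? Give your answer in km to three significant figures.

a ≈ 2.15×10⁹ km

μ = GM = 6.674×10⁻¹¹ × 1.988×10³⁰ = 1.327×10²⁰ m³/s².
r = 1.791×10¹² m.
Specific orbital energy ε = v²/2 − μ/r = (9294)²/2 − 1.327×10²⁰/1.791×10¹² = -3.089×10⁷ J/kg.
Since ε = −μ/(2a), a = −μ/(2ε) = 2.147×10¹² m = 2.1475×10⁹ km.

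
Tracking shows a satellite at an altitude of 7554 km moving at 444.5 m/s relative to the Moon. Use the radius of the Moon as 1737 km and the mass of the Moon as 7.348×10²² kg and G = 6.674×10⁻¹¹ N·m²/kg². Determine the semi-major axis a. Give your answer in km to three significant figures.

μ = GM = 6.674×10⁻¹¹ × 7.348×10²² = 4.904×10¹² m³/s².
r = 1737 + 7554 = 9291.0 km = 9.291×10⁶ m.
Specific orbital energy ε = v²/2 − μ/r = (444.5)²/2 − 4.904×10¹²/9.291×10⁶ = -4.290×10⁵ J/kg.
Since ε = −μ/(2a), a = −μ/(2ε) = 5.715×10⁶ m = 5715.2 km.

a ≈ 5720 km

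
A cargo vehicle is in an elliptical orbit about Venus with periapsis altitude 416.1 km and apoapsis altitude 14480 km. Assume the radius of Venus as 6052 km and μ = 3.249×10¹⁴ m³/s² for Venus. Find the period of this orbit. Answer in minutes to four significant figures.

r_p = 6052 + 416.1 = 6468.1 km = 6.4681×10⁶ m.
r_a = 6052 + 14480 = 20532 km = 2.0532×10⁷ m.
Semi-major axis a = (r_p + r_a)/2 = (6468.1 + 20532)/2 = 13500 km = 1.350×10⁷ m.
By Kepler's third law T = 2π√(a³/μ) = 2π × 2.752×10³ = 1.729×10⁴ s.
= 288.2 minutes.

T ≈ 288.2 minutes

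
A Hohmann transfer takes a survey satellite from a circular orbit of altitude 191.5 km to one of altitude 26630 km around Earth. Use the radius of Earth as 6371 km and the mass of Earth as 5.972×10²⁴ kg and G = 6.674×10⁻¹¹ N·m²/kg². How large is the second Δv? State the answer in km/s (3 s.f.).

μ = GM = 6.674×10⁻¹¹ × 5.972×10²⁴ = 3.986×10¹⁴ m³/s².
r₁ = 6371 + 191.5 = 6562.5 km = 6.5625×10⁶ m.
r₂ = 6371 + 26630 = 33001 km = 3.3001×10⁷ m.
Transfer ellipse a_t = (r₁ + r₂)/2 = 1.978×10⁷ m.
At r₁: circular v_c1 = √(μ/r₁) = 7793 m/s; transfer-perigee v_p = √[μ(2/r₁ − 1/a_t)] = 10070 m/s.
At r₂: circular v_c2 = √(μ/r₂) = 3475 m/s; transfer-apogee v_a = √[μ(2/r₂ − 1/a_t)] = 2002 m/s.
Δv₂ = v_c2 − v_a = 1474 m/s.
= 1.474 km/s.

Δv ≈ 1.47 km/s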